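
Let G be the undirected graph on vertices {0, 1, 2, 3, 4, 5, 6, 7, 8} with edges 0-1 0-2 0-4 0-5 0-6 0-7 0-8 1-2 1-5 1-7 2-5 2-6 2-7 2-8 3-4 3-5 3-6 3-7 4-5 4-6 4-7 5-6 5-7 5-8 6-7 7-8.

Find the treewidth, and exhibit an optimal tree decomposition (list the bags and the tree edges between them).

Each bag holds 5 vertices, so the decomposition has width 4, which upper-bounds the treewidth. On the other hand G contains the 5-clique {0, 2, 5, 7, 8}. A clique must lie in a single bag of any decomposition, so no decomposition can have width below 4. Combining the bounds, tw(G) = 4.

Treewidth 4.
Bags: B1 = {0, 2, 5, 6, 7}  B2 = {0, 1, 2, 5, 7}  B3 = {0, 4, 5, 6, 7}  B4 = {0, 2, 5, 7, 8}  B5 = {3, 4, 5, 6, 7}
Tree: B1–B2, B1–B3, B2–B4, B3–B5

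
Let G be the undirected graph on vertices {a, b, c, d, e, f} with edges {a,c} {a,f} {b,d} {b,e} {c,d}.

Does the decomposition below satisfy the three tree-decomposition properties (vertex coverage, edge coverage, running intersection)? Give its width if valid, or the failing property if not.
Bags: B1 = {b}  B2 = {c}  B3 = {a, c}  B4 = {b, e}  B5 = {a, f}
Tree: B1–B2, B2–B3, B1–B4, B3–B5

No — vertex d appears in no bag.

A tree decomposition must satisfy three properties: every vertex lies in some bag; for every edge, both endpoints lie together in some bag; and for every vertex, the bags containing it form a connected subtree. Here vertex d appears in no bag, so the decomposition is invalid.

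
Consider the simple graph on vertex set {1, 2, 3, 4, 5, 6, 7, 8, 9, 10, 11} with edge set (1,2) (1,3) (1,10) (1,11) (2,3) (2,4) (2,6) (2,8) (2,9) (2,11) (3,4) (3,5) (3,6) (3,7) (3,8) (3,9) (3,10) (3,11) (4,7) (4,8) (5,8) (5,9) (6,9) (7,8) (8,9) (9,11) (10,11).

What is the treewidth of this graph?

A width-3 tree decomposition is:
Bags: B1 = {3, 5, 8, 9}  B2 = {2, 3, 8, 9}  B3 = {2, 3, 9, 11}  B4 = {2, 3, 6, 9}  B5 = {2, 3, 4, 8}  B6 = {3, 4, 7, 8}  B7 = {1, 2, 3, 11}  B8 = {1, 3, 10, 11}
Tree: B1–B2, B2–B3, B2–B4, B2–B5, B5–B6, B3–B7, B7–B8
Every bag has size at most 4, so the width is 4 − 1 = 3 and tw(G) ≤ 3. For the lower bound, the 4 vertices {1, 2, 3, 11} are pairwise adjacent, and any tree decomposition puts a clique entirely inside one bag — forcing width ≥ 3. Combining the bounds, tw(G) = 3.

3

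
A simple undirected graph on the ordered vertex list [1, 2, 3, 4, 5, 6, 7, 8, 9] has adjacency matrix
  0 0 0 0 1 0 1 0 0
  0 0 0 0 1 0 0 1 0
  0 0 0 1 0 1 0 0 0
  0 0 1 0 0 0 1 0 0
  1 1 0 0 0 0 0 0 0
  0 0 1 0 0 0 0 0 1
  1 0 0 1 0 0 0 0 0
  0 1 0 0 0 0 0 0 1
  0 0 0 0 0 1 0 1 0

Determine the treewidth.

A width-2 tree decomposition is:
Bags: B1 = {1, 4, 7}  B2 = {1, 3, 4}  B3 = {1, 3, 6}  B4 = {1, 6, 9}  B5 = {1, 8, 9}  B6 = {1, 2, 8}  B7 = {1, 2, 5}
Tree: B1–B2, B2–B3, B3–B4, B4–B5, B5–B6, B6–B7
Each bag holds 3 vertices, so the decomposition has width 2, which upper-bounds the treewidth. The edges 1–7–4–3–6–9–8–2–5–1 form a cycle, so G is not a tree and its treewidth is at least 2. Therefore the treewidth is 2.

2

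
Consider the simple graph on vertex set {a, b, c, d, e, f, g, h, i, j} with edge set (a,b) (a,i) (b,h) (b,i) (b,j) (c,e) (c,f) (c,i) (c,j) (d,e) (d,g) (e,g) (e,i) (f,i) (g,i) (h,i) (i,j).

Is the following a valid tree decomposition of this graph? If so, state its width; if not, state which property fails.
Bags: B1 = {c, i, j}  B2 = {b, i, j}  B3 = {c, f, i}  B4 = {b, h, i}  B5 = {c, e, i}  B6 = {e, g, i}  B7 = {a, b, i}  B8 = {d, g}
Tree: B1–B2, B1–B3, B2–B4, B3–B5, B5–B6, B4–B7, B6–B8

A tree decomposition must satisfy three properties: every vertex lies in some bag; for every edge, both endpoints lie together in some bag; and for every vertex, the bags containing it form a connected subtree. Here edge (e,d) lies in no bag, so the decomposition is invalid.

No — edge (e,d) lies in no bag.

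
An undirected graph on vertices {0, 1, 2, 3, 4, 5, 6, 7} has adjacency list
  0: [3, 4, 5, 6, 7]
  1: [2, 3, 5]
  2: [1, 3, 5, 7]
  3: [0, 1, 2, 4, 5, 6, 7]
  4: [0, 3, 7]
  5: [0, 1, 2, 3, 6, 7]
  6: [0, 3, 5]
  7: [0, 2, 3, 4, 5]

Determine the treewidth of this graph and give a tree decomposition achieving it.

Each bag holds 4 vertices, so the decomposition has width 3, which upper-bounds the treewidth. For the lower bound, the 4 vertices {0, 3, 4, 7} are pairwise adjacent, and any tree decomposition puts a clique entirely inside one bag — forcing width ≥ 3. The upper and lower bounds meet at 3, so that is the treewidth.

Treewidth 3.
One such decomposition:
Bags: B1 = {0, 3, 5, 7}  B2 = {2, 3, 5, 7}  B3 = {0, 3, 5, 6}  B4 = {1, 2, 3, 5}  B5 = {0, 3, 4, 7}
Tree: B1–B2, B1–B3, B2–B4, B1–B5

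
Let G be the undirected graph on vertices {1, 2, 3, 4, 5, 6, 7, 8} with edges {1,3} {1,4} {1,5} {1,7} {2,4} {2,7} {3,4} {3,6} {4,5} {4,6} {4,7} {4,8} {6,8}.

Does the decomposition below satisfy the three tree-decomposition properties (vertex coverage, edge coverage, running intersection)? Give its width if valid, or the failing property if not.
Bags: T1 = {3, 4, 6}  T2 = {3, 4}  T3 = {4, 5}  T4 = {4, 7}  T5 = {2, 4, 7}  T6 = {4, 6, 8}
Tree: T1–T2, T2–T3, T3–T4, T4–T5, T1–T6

No — vertex 1 appears in no bag.

A tree decomposition must satisfy three properties: every vertex lies in some bag; for every edge, both endpoints lie together in some bag; and for every vertex, the bags containing it form a connected subtree. Here vertex 1 appears in no bag, so the decomposition is invalid.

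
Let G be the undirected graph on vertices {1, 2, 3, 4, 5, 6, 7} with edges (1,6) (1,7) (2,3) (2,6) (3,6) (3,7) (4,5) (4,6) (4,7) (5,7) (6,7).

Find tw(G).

2

A width-2 tree decomposition is:
Bags: B1 = {1, 6, 7}  B2 = {3, 6, 7}  B3 = {4, 6, 7}  B4 = {4, 5, 7}  B5 = {2, 3, 6}
Tree: B1–B2, B1–B3, B3–B4, B2–B5
The largest bag has 3 vertices, giving width 2; this decomposition certifies tw(G) ≤ 2. On the other hand G contains the 3-clique {4, 5, 7}. A clique must lie in a single bag of any decomposition, so no decomposition can have width below 2. The upper and lower bounds meet at 2, so that is the treewidth.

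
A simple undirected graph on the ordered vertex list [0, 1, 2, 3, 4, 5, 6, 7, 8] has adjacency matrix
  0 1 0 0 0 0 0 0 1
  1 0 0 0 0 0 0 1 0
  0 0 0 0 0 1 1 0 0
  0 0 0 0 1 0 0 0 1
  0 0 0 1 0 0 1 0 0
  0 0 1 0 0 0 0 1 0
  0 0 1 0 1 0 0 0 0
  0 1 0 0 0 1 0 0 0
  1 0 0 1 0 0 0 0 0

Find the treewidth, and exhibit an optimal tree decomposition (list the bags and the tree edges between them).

Every bag has size at most 3, so the width is 3 − 1 = 2 and tw(G) ≤ 2. For the lower bound, G contains the cycle 8–3–4–6–2–5–7–1–0–8, so G is not a forest; only forests have treewidth ≤ 1, hence tw(G) ≥ 2. Therefore the treewidth is 2.

Treewidth 2.
One such decomposition:
Bags: B1 = {3, 4, 8}  B2 = {4, 6, 8}  B3 = {2, 6, 8}  B4 = {2, 5, 8}  B5 = {5, 7, 8}  B6 = {1, 7, 8}  B7 = {0, 1, 8}
Tree: B1–B2, B2–B3, B3–B4, B4–B5, B5–B6, B6–B7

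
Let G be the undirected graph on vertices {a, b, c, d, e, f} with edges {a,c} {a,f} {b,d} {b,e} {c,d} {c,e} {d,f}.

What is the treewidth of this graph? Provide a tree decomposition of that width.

Treewidth 2.
One such decomposition:
Bags: B1 = {b, c, e}  B2 = {b, c, d}  B3 = {a, c, d}  B4 = {a, d, f}
Tree: B1–B2, B2–B3, B3–B4

Each bag holds 3 vertices, so the decomposition has width 2, which upper-bounds the treewidth. Since e–b–d–c–e is a cycle in G, G is not acyclic. Forests are exactly the graphs of treewidth ≤ 1, so tw(G) ≥ 2. Combining the bounds, tw(G) = 2.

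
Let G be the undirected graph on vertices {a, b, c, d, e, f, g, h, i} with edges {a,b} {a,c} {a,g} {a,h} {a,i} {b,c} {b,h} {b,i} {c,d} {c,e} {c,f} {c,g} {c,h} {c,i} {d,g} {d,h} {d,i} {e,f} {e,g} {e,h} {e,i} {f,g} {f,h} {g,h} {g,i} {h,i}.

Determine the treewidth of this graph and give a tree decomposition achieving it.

Treewidth 4.
One optimal decomposition is:
Bags: B1 = {a, c, g, h, i}  B2 = {c, d, g, h, i}  B3 = {c, e, g, h, i}  B4 = {c, e, f, g, h}  B5 = {a, b, c, h, i}
Tree: B1–B2, B2–B3, B3–B4, B1–B5

Each bag holds 5 vertices, so the decomposition has width 4, which upper-bounds the treewidth. Conversely, {c, e, f, g, h} is a clique of size 5, and the vertices of any clique must share a bag in every tree decomposition; so some bag has ≥ 5 vertices and tw(G) ≥ 4. Hence tw(G) = 4 exactly.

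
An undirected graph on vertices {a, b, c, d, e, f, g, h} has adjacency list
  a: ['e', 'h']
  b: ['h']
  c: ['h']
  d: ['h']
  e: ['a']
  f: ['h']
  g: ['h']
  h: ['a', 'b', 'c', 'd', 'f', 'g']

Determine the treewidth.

1

A width-1 tree decomposition is:
Bags: B1 = {f, h}  B2 = {d, h}  B3 = {g, h}  B4 = {a, h}  B5 = {a, e}  B6 = {c, h}  B7 = {b, h}
Tree: B1–B2, B2–B3, B2–B4, B4–B5, B3–B6, B4–B7
Each bag holds 2 vertices, so the decomposition has width 1, which upper-bounds the treewidth. Since G has at least one edge (e.g. f–h), it is not an edgeless graph, so tw(G) ≥ 1. Combining the bounds, tw(G) = 1.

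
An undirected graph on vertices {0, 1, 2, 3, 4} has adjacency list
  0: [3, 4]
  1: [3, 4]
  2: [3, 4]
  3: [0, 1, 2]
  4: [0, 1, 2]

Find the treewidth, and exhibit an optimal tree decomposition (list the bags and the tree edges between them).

The largest bag has 3 vertices, giving width 2; this decomposition certifies tw(G) ≤ 2. The edges 1–3–0–4–1 form a cycle, so G is not a tree and its treewidth is at least 2. The upper and lower bounds meet at 2, so that is the treewidth.

Treewidth 2.
Bags: B1 = {1, 3, 4}  B2 = {0, 3, 4}  B3 = {2, 3, 4}
Tree: B1–B2, B2–B3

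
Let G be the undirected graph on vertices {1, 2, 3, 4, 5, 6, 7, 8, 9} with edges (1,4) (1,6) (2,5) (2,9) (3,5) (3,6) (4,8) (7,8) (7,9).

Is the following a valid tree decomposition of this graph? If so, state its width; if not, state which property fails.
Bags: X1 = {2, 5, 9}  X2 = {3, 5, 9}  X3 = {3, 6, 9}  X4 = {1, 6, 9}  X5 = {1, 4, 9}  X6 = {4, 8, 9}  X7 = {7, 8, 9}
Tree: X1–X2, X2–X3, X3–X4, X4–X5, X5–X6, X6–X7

Checking the three conditions: (i) the bags cover all of {1, 2, 3, 4, 5, 6, 7, 8, 9}; (ii) for each edge, some bag contains both endpoints; (iii) the bags containing any fixed vertex form a subtree. All hold, so the decomposition is valid with width 3 − 1 = 2.

Yes; width 2.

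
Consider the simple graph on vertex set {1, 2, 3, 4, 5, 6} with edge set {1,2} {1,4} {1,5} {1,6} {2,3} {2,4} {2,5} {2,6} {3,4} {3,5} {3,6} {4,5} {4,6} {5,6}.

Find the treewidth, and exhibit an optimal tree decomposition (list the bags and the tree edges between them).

The largest bag has 5 vertices, giving width 4; this decomposition certifies tw(G) ≤ 4. On the other hand G contains the 5-clique {1, 2, 4, 5, 6}. A clique must lie in a single bag of any decomposition, so no decomposition can have width below 4. Hence tw(G) = 4 exactly.

Treewidth 4.
Bags: B1 = {2, 3, 4, 5, 6}  B2 = {1, 2, 4, 5, 6}
Tree: B1–B2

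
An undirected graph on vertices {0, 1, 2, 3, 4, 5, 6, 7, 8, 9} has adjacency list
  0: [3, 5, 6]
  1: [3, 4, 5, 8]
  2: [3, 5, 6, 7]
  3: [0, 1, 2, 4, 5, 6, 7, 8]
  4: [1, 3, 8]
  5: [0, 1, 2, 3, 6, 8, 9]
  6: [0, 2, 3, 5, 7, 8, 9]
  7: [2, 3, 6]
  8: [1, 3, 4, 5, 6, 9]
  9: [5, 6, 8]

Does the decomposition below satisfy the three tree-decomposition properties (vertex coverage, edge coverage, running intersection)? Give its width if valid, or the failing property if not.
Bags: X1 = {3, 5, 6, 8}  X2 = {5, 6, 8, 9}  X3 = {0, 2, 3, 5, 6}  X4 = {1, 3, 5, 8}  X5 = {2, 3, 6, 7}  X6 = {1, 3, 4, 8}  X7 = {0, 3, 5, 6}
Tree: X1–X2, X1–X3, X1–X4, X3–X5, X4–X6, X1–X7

No — bags containing vertex 0 are not connected in the tree.

A tree decomposition must satisfy three properties: every vertex lies in some bag; for every edge, both endpoints lie together in some bag; and for every vertex, the bags containing it form a connected subtree. Here bags containing vertex 0 are not connected in the tree, so the decomposition is invalid.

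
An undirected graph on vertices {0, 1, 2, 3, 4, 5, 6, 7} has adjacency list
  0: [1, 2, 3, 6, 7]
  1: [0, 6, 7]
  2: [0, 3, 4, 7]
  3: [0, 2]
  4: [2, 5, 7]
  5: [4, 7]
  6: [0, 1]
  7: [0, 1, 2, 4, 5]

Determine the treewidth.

A width-2 tree decomposition is:
Bags: B1 = {0, 2, 7}  B2 = {0, 1, 7}  B3 = {0, 2, 3}  B4 = {2, 4, 7}  B5 = {0, 1, 6}  B6 = {4, 5, 7}
Tree: B1–B2, B1–B3, B1–B4, B2–B5, B4–B6
The largest bag has 3 vertices, giving width 2; this decomposition certifies tw(G) ≤ 2. On the other hand G contains the 3-clique {0, 1, 6}. A clique must lie in a single bag of any decomposition, so no decomposition can have width below 2. Combining the bounds, tw(G) = 2.

2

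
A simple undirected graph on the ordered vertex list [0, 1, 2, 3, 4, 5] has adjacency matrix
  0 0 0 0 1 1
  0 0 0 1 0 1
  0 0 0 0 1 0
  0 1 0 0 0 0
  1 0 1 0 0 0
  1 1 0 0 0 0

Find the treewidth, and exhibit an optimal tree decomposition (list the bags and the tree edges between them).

The largest bag has 2 vertices, giving width 1; this decomposition certifies tw(G) ≤ 1. Any graph with an edge has treewidth ≥ 1, and G has the edge 2–4. Hence tw(G) = 1 exactly.

Treewidth 1.
Bags: B1 = {2, 4}  B2 = {0, 4}  B3 = {0, 5}  B4 = {1, 5}  B5 = {1, 3}
Tree: B1–B2, B2–B3, B3–B4, B4–B5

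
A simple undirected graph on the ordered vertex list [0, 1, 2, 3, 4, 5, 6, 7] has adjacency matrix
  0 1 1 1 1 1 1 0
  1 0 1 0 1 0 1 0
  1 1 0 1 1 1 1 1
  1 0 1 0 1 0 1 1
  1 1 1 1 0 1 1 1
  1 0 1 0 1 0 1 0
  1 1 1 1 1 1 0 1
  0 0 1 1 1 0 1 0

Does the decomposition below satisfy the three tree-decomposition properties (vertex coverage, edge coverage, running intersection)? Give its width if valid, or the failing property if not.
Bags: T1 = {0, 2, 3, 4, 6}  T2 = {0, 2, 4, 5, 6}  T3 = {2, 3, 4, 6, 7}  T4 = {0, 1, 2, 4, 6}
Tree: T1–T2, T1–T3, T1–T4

Yes; width 4.

Checking the three conditions: (i) the bags cover all of {0, 1, 2, 3, 4, 5, 6, 7}; (ii) for each edge, some bag contains both endpoints; (iii) the bags containing any fixed vertex form a subtree. All hold, so the decomposition is valid with width 5 − 1 = 4.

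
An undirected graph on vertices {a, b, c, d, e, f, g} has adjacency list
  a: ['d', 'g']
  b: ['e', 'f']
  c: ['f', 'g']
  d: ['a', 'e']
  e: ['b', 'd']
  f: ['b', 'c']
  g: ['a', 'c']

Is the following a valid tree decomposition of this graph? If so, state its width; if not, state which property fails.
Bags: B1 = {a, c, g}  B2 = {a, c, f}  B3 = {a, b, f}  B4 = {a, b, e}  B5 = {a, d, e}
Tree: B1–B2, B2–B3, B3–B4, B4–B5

Every vertex of G appears in some bag (union = {a, b, c, d, e, f, g}); every edge is covered by a bag; and for each vertex v the set of bags containing v is connected in the bag tree. The decomposition is therefore valid. The largest bag has 3 vertices, so the width is 2.

Yes; width 2.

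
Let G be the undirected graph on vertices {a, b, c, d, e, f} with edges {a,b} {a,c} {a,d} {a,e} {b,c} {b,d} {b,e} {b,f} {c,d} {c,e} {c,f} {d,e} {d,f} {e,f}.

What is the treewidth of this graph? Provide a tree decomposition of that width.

Treewidth 4.
One optimal decomposition is:
Bags: B1 = {a, b, c, d, e}  B2 = {b, c, d, e, f}
Tree: B1–B2

Every bag has size at most 5, so the width is 5 − 1 = 4 and tw(G) ≤ 4. For the lower bound, the 5 vertices {b, c, d, e, f} are pairwise adjacent, and any tree decomposition puts a clique entirely inside one bag — forcing width ≥ 4. Therefore the treewidth is 4.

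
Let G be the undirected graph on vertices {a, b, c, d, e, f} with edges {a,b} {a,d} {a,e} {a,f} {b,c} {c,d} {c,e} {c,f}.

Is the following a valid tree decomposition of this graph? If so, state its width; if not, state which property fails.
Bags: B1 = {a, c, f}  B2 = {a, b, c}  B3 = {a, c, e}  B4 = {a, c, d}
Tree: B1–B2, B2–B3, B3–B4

Yes; width 2.

Every vertex of G appears in some bag (union = {a, b, c, d, e, f}); every edge is covered by a bag; and for each vertex v the set of bags containing v is connected in the bag tree. The decomposition is therefore valid. The largest bag has 3 vertices, so the width is 2.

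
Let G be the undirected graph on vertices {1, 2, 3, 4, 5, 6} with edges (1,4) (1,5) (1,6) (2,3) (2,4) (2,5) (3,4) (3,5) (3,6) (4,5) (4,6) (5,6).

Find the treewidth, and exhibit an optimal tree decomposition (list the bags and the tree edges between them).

Every bag has size at most 4, so the width is 4 − 1 = 3 and tw(G) ≤ 3. For the lower bound, the 4 vertices {1, 4, 5, 6} are pairwise adjacent, and any tree decomposition puts a clique entirely inside one bag — forcing width ≥ 3. The upper and lower bounds meet at 3, so that is the treewidth.

Treewidth 3.
Bags: B1 = {3, 4, 5, 6}  B2 = {2, 3, 4, 5}  B3 = {1, 4, 5, 6}
Tree: B1–B2, B1–B3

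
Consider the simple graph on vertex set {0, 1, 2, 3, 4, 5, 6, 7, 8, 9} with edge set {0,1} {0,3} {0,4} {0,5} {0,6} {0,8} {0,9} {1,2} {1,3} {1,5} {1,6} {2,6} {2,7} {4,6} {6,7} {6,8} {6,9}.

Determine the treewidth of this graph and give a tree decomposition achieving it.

The largest bag has 3 vertices, giving width 2; this decomposition certifies tw(G) ≤ 2. On the other hand G contains the 3-clique {0, 1, 3}. A clique must lie in a single bag of any decomposition, so no decomposition can have width below 2. Hence tw(G) = 2 exactly.

Treewidth 2.
Bags: B1 = {0, 1, 6}  B2 = {1, 2, 6}  B3 = {0, 1, 5}  B4 = {0, 1, 3}  B5 = {0, 6, 9}  B6 = {0, 4, 6}  B7 = {0, 6, 8}  B8 = {2, 6, 7}
Tree: B1–B2, B1–B3, B1–B4, B1–B5, B5–B6, B1–B7, B2–B8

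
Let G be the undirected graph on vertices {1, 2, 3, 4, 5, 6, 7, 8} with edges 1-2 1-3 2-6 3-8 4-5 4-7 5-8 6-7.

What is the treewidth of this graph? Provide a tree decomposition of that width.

Every bag has size at most 3, so the width is 3 − 1 = 2 and tw(G) ≤ 2. Since 1–3–8–5–4–7–6–2–1 is a cycle in G, G is not acyclic. Forests are exactly the graphs of treewidth ≤ 1, so tw(G) ≥ 2. Therefore the treewidth is 2.

Treewidth 2.
One optimal decomposition is:
Bags: B1 = {1, 3, 8}  B2 = {1, 5, 8}  B3 = {1, 4, 5}  B4 = {1, 4, 7}  B5 = {1, 6, 7}  B6 = {1, 2, 6}
Tree: B1–B2, B2–B3, B3–B4, B4–B5, B5–B6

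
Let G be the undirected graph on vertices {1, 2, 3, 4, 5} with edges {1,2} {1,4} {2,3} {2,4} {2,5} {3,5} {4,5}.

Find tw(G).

A width-2 tree decomposition is:
Bags: B1 = {1, 2, 4}  B2 = {2, 4, 5}  B3 = {2, 3, 5}
Tree: B1–B2, B2–B3
Each bag holds 3 vertices, so the decomposition has width 2, which upper-bounds the treewidth. For the lower bound, the 3 vertices {2, 3, 5} are pairwise adjacent, and any tree decomposition puts a clique entirely inside one bag — forcing width ≥ 2. The upper and lower bounds meet at 2, so that is the treewidth.

2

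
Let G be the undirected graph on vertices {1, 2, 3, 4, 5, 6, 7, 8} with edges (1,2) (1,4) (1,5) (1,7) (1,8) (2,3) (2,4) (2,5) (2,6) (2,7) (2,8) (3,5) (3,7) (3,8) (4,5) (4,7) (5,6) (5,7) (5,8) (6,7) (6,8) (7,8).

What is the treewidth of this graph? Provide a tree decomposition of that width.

Treewidth 4.
One optimal decomposition is:
Bags: B1 = {2, 3, 5, 7, 8}  B2 = {1, 2, 5, 7, 8}  B3 = {1, 2, 4, 5, 7}  B4 = {2, 5, 6, 7, 8}
Tree: B1–B2, B2–B3, B2–B4

Each bag holds 5 vertices, so the decomposition has width 4, which upper-bounds the treewidth. On the other hand G contains the 5-clique {1, 2, 5, 7, 8}. A clique must lie in a single bag of any decomposition, so no decomposition can have width below 4. Therefore the treewidth is 4.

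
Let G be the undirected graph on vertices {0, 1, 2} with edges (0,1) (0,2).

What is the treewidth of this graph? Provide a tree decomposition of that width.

The largest bag has 2 vertices, giving width 1; this decomposition certifies tw(G) ≤ 1. G has an edge, so its treewidth is at least 1. Combining the bounds, tw(G) = 1.

Treewidth 1.
One such decomposition:
Bags: B1 = {0, 2}  B2 = {0, 1}
Tree: B1–B2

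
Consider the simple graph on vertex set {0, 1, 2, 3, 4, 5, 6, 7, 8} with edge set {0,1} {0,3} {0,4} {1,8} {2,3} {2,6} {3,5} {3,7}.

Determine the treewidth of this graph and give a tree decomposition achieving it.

Treewidth 1.
Bags: B1 = {2, 3}  B2 = {0, 3}  B3 = {0, 4}  B4 = {0, 1}  B5 = {2, 6}  B6 = {3, 7}  B7 = {3, 5}  B8 = {1, 8}
Tree: B1–B2, B2–B3, B3–B4, B1–B5, B1–B6, B1–B7, B4–B8

Each bag holds 2 vertices, so the decomposition has width 1, which upper-bounds the treewidth. G has an edge, so its treewidth is at least 1. Therefore the treewidth is 1.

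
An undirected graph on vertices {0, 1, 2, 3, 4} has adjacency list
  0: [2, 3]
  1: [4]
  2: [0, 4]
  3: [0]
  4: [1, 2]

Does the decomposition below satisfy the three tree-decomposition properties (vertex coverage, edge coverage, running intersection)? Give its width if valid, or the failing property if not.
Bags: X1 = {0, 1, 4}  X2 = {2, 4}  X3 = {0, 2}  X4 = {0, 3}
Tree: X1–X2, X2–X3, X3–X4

A tree decomposition must satisfy three properties: every vertex lies in some bag; for every edge, both endpoints lie together in some bag; and for every vertex, the bags containing it form a connected subtree. Here bags containing vertex 0 are not connected in the tree, so the decomposition is invalid.

No — bags containing vertex 0 are not connected in the tree.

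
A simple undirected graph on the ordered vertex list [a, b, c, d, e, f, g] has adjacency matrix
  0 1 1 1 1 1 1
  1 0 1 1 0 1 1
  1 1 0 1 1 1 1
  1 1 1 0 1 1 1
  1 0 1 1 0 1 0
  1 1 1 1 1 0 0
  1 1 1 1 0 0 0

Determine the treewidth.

A width-4 tree decomposition is:
Bags: B1 = {a, b, c, d, g}  B2 = {a, b, c, d, f}  B3 = {a, c, d, e, f}
Tree: B1–B2, B2–B3
The largest bag has 5 vertices, giving width 4; this decomposition certifies tw(G) ≤ 4. Conversely, {a, b, c, d, g} is a clique of size 5, and the vertices of any clique must share a bag in every tree decomposition; so some bag has ≥ 5 vertices and tw(G) ≥ 4. Combining the bounds, tw(G) = 4.

4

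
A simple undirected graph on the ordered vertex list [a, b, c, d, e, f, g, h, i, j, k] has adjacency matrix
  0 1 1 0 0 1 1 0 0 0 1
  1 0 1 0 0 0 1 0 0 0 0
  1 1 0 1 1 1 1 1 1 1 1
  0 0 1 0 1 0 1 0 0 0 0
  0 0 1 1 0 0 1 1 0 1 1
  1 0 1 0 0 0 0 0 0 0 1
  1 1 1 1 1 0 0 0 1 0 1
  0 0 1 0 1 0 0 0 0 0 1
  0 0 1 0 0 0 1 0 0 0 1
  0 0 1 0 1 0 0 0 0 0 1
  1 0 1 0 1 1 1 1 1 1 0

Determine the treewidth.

A width-3 tree decomposition is:
Bags: B1 = {c, g, i, k}  B2 = {c, e, g, k}  B3 = {a, c, g, k}  B4 = {c, e, j, k}  B5 = {a, c, f, k}  B6 = {a, b, c, g}  B7 = {c, d, e, g}  B8 = {c, e, h, k}
Tree: B1–B2, B2–B3, B2–B4, B3–B5, B3–B6, B2–B7, B2–B8
The largest bag has 4 vertices, giving width 3; this decomposition certifies tw(G) ≤ 3. For the lower bound, the 4 vertices {c, d, e, g} are pairwise adjacent, and any tree decomposition puts a clique entirely inside one bag — forcing width ≥ 3. Therefore the treewidth is 3.

3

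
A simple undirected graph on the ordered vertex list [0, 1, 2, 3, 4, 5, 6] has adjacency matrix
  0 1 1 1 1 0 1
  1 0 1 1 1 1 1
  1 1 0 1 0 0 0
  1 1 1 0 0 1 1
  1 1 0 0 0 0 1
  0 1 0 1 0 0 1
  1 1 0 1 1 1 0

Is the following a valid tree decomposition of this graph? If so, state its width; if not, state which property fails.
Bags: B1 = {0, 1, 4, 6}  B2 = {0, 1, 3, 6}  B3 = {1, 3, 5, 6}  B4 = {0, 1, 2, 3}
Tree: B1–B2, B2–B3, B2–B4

Checking the three conditions: (i) the bags cover all of {0, 1, 2, 3, 4, 5, 6}; (ii) for each edge, some bag contains both endpoints; (iii) the bags containing any fixed vertex form a subtree. All hold, so the decomposition is valid with width 4 − 1 = 3.

Yes; width 3.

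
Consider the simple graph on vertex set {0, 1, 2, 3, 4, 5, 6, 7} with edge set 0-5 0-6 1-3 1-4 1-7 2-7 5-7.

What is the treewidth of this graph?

A width-1 tree decomposition is:
Bags: B1 = {2, 7}  B2 = {5, 7}  B3 = {1, 7}  B4 = {1, 3}  B5 = {0, 5}  B6 = {1, 4}  B7 = {0, 6}
Tree: B1–B2, B1–B3, B3–B4, B2–B5, B4–B6, B5–B7
The largest bag has 2 vertices, giving width 1; this decomposition certifies tw(G) ≤ 1. G has an edge, so its treewidth is at least 1. Hence tw(G) = 1 exactly.

1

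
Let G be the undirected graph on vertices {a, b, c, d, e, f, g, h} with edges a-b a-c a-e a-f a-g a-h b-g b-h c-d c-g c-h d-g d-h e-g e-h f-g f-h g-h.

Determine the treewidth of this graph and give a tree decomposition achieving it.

Every bag has size at most 4, so the width is 4 − 1 = 3 and tw(G) ≤ 3. On the other hand G contains the 4-clique {c, d, g, h}. A clique must lie in a single bag of any decomposition, so no decomposition can have width below 3. Therefore the treewidth is 3.

Treewidth 3.
Bags: B1 = {c, d, g, h}  B2 = {a, c, g, h}  B3 = {a, b, g, h}  B4 = {a, f, g, h}  B5 = {a, e, g, h}
Tree: B1–B2, B2–B3, B3–B4, B3–B5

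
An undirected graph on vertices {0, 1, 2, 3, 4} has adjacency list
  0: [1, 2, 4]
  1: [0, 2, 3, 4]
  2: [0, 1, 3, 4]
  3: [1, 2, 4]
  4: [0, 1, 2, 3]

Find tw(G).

3

A width-3 tree decomposition is:
Bags: B1 = {1, 2, 3, 4}  B2 = {0, 1, 2, 4}
Tree: B1–B2
The largest bag has 4 vertices, giving width 3; this decomposition certifies tw(G) ≤ 3. For the lower bound, the 4 vertices {0, 1, 2, 4} are pairwise adjacent, and any tree decomposition puts a clique entirely inside one bag — forcing width ≥ 3. Hence tw(G) = 3 exactly.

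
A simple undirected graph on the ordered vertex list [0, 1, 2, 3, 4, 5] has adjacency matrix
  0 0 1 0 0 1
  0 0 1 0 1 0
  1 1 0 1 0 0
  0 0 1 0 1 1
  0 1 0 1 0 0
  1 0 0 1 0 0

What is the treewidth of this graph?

A width-2 tree decomposition is:
Bags: B1 = {1, 3, 4}  B2 = {1, 2, 3}  B3 = {2, 3, 5}  B4 = {0, 2, 5}
Tree: B1–B2, B2–B3, B3–B4
Every bag has size at most 3, so the width is 3 − 1 = 2 and tw(G) ≤ 2. For the lower bound, G contains the cycle 4–1–2–3–4, so G is not a forest; only forests have treewidth ≤ 1, hence tw(G) ≥ 2. Hence tw(G) = 2 exactly.

2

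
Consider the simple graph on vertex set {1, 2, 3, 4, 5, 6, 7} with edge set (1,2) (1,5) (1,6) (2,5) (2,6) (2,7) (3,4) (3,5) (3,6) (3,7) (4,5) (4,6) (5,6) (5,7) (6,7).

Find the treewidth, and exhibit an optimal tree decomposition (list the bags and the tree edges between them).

Treewidth 3.
One optimal decomposition is:
Bags: B1 = {2, 5, 6, 7}  B2 = {3, 5, 6, 7}  B3 = {1, 2, 5, 6}  B4 = {3, 4, 5, 6}
Tree: B1–B2, B1–B3, B2–B4

Each bag holds 4 vertices, so the decomposition has width 3, which upper-bounds the treewidth. For the lower bound, the 4 vertices {1, 2, 5, 6} are pairwise adjacent, and any tree decomposition puts a clique entirely inside one bag — forcing width ≥ 3. Hence tw(G) = 3 exactly.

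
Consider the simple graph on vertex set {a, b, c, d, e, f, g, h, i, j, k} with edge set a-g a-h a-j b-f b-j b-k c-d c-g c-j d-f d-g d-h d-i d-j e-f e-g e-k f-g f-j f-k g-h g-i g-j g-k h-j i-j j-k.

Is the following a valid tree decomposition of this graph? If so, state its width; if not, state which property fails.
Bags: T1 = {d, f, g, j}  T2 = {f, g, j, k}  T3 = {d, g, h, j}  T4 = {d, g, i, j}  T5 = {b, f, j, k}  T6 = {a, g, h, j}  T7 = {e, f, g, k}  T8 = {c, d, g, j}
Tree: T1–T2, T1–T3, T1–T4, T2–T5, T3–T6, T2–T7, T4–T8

Checking the three conditions: (i) the bags cover all of {a, b, c, d, e, f, g, h, i, j, k}; (ii) for each edge, some bag contains both endpoints; (iii) the bags containing any fixed vertex form a subtree. All hold, so the decomposition is valid with width 4 − 1 = 3.

Yes; width 3.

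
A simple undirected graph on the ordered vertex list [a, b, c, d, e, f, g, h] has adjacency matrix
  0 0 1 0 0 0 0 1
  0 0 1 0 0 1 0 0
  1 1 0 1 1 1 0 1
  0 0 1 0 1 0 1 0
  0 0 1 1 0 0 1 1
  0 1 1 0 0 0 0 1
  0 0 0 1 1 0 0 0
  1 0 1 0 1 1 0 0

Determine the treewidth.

2

A width-2 tree decomposition is:
Bags: B1 = {c, d, e}  B2 = {c, e, h}  B3 = {a, c, h}  B4 = {d, e, g}  B5 = {c, f, h}  B6 = {b, c, f}
Tree: B1–B2, B2–B3, B1–B4, B2–B5, B5–B6
The largest bag has 3 vertices, giving width 2; this decomposition certifies tw(G) ≤ 2. On the other hand G contains the 3-clique {d, e, g}. A clique must lie in a single bag of any decomposition, so no decomposition can have width below 2. Combining the bounds, tw(G) = 2.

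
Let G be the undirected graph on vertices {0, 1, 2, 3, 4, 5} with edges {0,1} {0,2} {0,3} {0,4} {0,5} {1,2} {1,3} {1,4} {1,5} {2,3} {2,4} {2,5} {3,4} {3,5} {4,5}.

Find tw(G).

5

A width-5 tree decomposition is:
Bags: B1 = {0, 1, 2, 3, 4, 5}
Tree: (single bag)
A single bag containing all 6 vertices is trivially a valid decomposition of width 5. Conversely, {0, 1, 2, 3, 4, 5} is a clique of size 6, and the vertices of any clique must share a bag in every tree decomposition; so some bag has ≥ 6 vertices and tw(G) ≥ 5. Therefore the treewidth is 5.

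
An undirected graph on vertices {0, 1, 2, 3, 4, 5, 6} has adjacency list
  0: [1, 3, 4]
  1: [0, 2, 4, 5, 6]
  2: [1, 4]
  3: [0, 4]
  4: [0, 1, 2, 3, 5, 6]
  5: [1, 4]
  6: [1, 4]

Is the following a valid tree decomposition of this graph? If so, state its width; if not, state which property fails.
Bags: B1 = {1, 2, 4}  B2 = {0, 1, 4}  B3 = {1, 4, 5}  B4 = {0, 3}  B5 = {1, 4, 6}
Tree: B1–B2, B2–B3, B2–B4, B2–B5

No — edge (4,3) lies in no bag.

A tree decomposition must satisfy three properties: every vertex lies in some bag; for every edge, both endpoints lie together in some bag; and for every vertex, the bags containing it form a connected subtree. Here edge (4,3) lies in no bag, so the decomposition is invalid.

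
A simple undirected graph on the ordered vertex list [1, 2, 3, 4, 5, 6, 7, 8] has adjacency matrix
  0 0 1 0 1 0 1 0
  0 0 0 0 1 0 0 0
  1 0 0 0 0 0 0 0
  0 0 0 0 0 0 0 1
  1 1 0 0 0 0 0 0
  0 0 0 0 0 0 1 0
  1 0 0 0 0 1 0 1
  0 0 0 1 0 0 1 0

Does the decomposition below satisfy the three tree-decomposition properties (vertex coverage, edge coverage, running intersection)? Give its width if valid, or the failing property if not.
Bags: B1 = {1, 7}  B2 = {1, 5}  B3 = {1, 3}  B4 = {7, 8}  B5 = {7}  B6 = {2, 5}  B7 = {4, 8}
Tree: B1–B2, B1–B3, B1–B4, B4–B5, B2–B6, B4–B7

A tree decomposition must satisfy three properties: every vertex lies in some bag; for every edge, both endpoints lie together in some bag; and for every vertex, the bags containing it form a connected subtree. Here vertex 6 appears in no bag, so the decomposition is invalid.

No — vertex 6 appears in no bag.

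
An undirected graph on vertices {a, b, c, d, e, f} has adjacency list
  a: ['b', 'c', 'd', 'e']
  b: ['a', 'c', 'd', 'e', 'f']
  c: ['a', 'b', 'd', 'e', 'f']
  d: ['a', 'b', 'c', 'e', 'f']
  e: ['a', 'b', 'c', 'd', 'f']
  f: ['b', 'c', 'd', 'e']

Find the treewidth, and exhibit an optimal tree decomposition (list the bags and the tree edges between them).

Treewidth 4.
One optimal decomposition is:
Bags: B1 = {a, b, c, d, e}  B2 = {b, c, d, e, f}
Tree: B1–B2

Each bag holds 5 vertices, so the decomposition has width 4, which upper-bounds the treewidth. On the other hand G contains the 5-clique {b, c, d, e, f}. A clique must lie in a single bag of any decomposition, so no decomposition can have width below 4. Combining the bounds, tw(G) = 4.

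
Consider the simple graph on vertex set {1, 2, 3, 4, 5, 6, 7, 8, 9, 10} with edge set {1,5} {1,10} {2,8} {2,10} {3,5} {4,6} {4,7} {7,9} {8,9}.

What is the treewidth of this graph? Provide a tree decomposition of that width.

Treewidth 1.
Bags: B1 = {3, 5}  B2 = {1, 5}  B3 = {1, 10}  B4 = {2, 10}  B5 = {2, 8}  B6 = {8, 9}  B7 = {7, 9}  B8 = {4, 7}  B9 = {4, 6}
Tree: B1–B2, B2–B3, B3–B4, B4–B5, B5–B6, B6–B7, B7–B8, B8–B9

Every bag has size at most 2, so the width is 2 − 1 = 1 and tw(G) ≤ 1. Any graph with an edge has treewidth ≥ 1, and G has the edge 3–5. Hence tw(G) = 1 exactly.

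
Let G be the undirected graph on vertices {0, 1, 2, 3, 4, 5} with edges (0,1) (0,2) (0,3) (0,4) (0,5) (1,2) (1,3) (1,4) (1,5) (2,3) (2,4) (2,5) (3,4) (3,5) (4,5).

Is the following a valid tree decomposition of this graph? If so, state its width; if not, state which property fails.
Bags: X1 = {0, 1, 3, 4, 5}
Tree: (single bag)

No — vertex 2 appears in no bag.

A tree decomposition must satisfy three properties: every vertex lies in some bag; for every edge, both endpoints lie together in some bag; and for every vertex, the bags containing it form a connected subtree. Here vertex 2 appears in no bag, so the decomposition is invalid.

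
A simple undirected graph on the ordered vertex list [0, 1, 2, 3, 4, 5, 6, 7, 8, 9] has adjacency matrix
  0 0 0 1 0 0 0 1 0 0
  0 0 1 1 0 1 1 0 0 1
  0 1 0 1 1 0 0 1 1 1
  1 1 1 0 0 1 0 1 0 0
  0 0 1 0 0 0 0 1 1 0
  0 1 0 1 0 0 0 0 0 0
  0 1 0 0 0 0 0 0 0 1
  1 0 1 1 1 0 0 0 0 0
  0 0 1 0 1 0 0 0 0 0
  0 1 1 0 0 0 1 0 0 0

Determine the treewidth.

A width-2 tree decomposition is:
Bags: B1 = {2, 3, 7}  B2 = {1, 2, 3}  B3 = {1, 3, 5}  B4 = {2, 4, 7}  B5 = {1, 2, 9}  B6 = {2, 4, 8}  B7 = {0, 3, 7}  B8 = {1, 6, 9}
Tree: B1–B2, B2–B3, B1–B4, B2–B5, B4–B6, B1–B7, B5–B8
Each bag holds 3 vertices, so the decomposition has width 2, which upper-bounds the treewidth. On the other hand G contains the 3-clique {0, 3, 7}. A clique must lie in a single bag of any decomposition, so no decomposition can have width below 2. Hence tw(G) = 2 exactly.

2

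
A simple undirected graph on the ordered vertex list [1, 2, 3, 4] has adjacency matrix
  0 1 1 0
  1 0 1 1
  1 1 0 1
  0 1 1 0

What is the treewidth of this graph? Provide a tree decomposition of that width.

Every bag has size at most 3, so the width is 3 − 1 = 2 and tw(G) ≤ 2. On the other hand G contains the 3-clique {1, 2, 3}. A clique must lie in a single bag of any decomposition, so no decomposition can have width below 2. Hence tw(G) = 2 exactly.

Treewidth 2.
Bags: B1 = {1, 2, 3}  B2 = {2, 3, 4}
Tree: B1–B2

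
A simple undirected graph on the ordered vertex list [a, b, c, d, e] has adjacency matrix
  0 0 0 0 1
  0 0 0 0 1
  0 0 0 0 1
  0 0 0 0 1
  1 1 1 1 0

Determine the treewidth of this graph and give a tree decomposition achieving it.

Treewidth 1.
Bags: B1 = {d, e}  B2 = {a, e}  B3 = {c, e}  B4 = {b, e}
Tree: B1–B2, B1–B3, B3–B4

The largest bag has 2 vertices, giving width 1; this decomposition certifies tw(G) ≤ 1. Any graph with an edge has treewidth ≥ 1, and G has the edge e–d. The upper and lower bounds meet at 1, so that is the treewidth.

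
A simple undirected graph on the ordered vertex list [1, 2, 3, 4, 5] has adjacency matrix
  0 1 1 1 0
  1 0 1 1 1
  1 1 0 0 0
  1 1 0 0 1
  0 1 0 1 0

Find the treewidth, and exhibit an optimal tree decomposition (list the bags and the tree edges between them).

Every bag has size at most 3, so the width is 3 − 1 = 2 and tw(G) ≤ 2. For the lower bound, the 3 vertices {1, 2, 3} are pairwise adjacent, and any tree decomposition puts a clique entirely inside one bag — forcing width ≥ 2. The upper and lower bounds meet at 2, so that is the treewidth.

Treewidth 2.
One optimal decomposition is:
Bags: B1 = {1, 2, 3}  B2 = {1, 2, 4}  B3 = {2, 4, 5}
Tree: B1–B2, B2–B3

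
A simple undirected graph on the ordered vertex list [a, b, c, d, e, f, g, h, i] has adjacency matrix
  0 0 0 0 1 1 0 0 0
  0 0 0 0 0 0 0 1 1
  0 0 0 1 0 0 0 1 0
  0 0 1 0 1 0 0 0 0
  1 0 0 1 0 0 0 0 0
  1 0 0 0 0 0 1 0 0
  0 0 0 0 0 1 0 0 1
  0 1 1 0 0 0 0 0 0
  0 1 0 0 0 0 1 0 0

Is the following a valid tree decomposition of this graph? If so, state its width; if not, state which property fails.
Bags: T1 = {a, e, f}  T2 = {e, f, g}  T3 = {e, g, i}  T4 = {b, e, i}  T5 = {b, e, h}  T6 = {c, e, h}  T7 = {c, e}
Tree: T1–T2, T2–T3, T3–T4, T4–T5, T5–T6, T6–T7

No — vertex d appears in no bag.

A tree decomposition must satisfy three properties: every vertex lies in some bag; for every edge, both endpoints lie together in some bag; and for every vertex, the bags containing it form a connected subtree. Here vertex d appears in no bag, so the decomposition is invalid.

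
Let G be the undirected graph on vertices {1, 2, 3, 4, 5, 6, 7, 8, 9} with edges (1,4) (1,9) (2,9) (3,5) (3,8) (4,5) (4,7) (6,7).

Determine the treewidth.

1

A width-1 tree decomposition is:
Bags: B1 = {4, 5}  B2 = {1, 4}  B3 = {3, 5}  B4 = {1, 9}  B5 = {4, 7}  B6 = {3, 8}  B7 = {6, 7}  B8 = {2, 9}
Tree: B1–B2, B1–B3, B2–B4, B1–B5, B3–B6, B5–B7, B4–B8
Every bag has size at most 2, so the width is 2 − 1 = 1 and tw(G) ≤ 1. Any graph with an edge has treewidth ≥ 1, and G has the edge 4–5. Therefore the treewidth is 1.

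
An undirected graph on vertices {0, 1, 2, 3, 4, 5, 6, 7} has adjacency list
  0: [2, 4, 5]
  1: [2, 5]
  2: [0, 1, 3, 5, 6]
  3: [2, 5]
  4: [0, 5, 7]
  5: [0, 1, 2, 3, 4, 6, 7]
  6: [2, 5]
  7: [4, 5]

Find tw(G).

A width-2 tree decomposition is:
Bags: B1 = {0, 2, 5}  B2 = {2, 5, 6}  B3 = {0, 4, 5}  B4 = {2, 3, 5}  B5 = {4, 5, 7}  B6 = {1, 2, 5}
Tree: B1–B2, B1–B3, B2–B4, B3–B5, B2–B6
The largest bag has 3 vertices, giving width 2; this decomposition certifies tw(G) ≤ 2. For the lower bound, the 3 vertices {0, 2, 5} are pairwise adjacent, and any tree decomposition puts a clique entirely inside one bag — forcing width ≥ 2. Combining the bounds, tw(G) = 2.

2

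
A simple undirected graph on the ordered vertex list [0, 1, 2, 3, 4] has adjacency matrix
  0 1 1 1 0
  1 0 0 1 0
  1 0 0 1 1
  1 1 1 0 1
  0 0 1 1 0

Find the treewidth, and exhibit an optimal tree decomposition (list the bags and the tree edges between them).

Every bag has size at most 3, so the width is 3 − 1 = 2 and tw(G) ≤ 2. Conversely, {0, 1, 3} is a clique of size 3, and the vertices of any clique must share a bag in every tree decomposition; so some bag has ≥ 3 vertices and tw(G) ≥ 2. The upper and lower bounds meet at 2, so that is the treewidth.

Treewidth 2.
One such decomposition:
Bags: B1 = {0, 2, 3}  B2 = {2, 3, 4}  B3 = {0, 1, 3}
Tree: B1–B2, B1–B3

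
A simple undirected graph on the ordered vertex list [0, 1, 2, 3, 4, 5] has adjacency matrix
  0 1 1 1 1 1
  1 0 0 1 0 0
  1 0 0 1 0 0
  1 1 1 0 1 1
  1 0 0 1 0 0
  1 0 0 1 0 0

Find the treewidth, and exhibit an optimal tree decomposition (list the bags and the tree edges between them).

Treewidth 2.
One such decomposition:
Bags: B1 = {0, 2, 3}  B2 = {0, 3, 5}  B3 = {0, 1, 3}  B4 = {0, 3, 4}
Tree: B1–B2, B2–B3, B3–B4

Each bag holds 3 vertices, so the decomposition has width 2, which upper-bounds the treewidth. On the other hand G contains the 3-clique {0, 1, 3}. A clique must lie in a single bag of any decomposition, so no decomposition can have width below 2. Hence tw(G) = 2 exactly.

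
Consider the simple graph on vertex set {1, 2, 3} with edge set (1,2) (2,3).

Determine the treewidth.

A width-1 tree decomposition is:
Bags: B1 = {2, 3}  B2 = {1, 2}
Tree: B1–B2
The largest bag has 2 vertices, giving width 1; this decomposition certifies tw(G) ≤ 1. Any graph with an edge has treewidth ≥ 1, and G has the edge 2–3. Combining the bounds, tw(G) = 1.

1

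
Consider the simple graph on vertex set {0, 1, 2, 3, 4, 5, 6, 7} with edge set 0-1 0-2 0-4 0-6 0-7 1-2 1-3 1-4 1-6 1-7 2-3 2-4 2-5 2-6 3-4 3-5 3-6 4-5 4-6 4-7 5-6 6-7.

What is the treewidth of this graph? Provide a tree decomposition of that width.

Treewidth 4.
One such decomposition:
Bags: B1 = {2, 3, 4, 5, 6}  B2 = {1, 2, 3, 4, 6}  B3 = {0, 1, 2, 4, 6}  B4 = {0, 1, 4, 6, 7}
Tree: B1–B2, B2–B3, B3–B4

Every bag has size at most 5, so the width is 5 − 1 = 4 and tw(G) ≤ 4. Conversely, {0, 1, 2, 4, 6} is a clique of size 5, and the vertices of any clique must share a bag in every tree decomposition; so some bag has ≥ 5 vertices and tw(G) ≥ 4. Therefore the treewidth is 4.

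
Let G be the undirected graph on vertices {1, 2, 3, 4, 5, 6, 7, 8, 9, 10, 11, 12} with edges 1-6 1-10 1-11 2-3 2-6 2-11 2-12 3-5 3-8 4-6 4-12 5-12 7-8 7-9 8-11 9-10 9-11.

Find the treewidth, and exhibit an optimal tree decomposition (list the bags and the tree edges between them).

Treewidth 3.
Bags: B1 = {3, 4, 5, 12}  B2 = {2, 3, 4, 12}  B3 = {2, 3, 4, 6}  B4 = {2, 3, 6, 8}  B5 = {2, 6, 8, 11}  B6 = {1, 6, 8, 11}  B7 = {1, 7, 8, 11}  B8 = {1, 7, 9, 11}  B9 = {1, 7, 9, 10}
Tree: B1–B2, B2–B3, B3–B4, B4–B5, B5–B6, B6–B7, B7–B8, B8–B9

Every bag has size at most 4, so the width is 4 − 1 = 3 and tw(G) ≤ 3. For the lower bound: the 4 vertex sets {4,5,12}, {3}, {2}, {1,6,8,11} are disjoint, each induces a connected subgraph, and every pair is joined by at least one edge of G. Contracting each set to a single vertex therefore yields K_{4} as a minor, and since treewidth is minor-monotone, tw(G) ≥ tw(K_{4}) = 3. Therefore the treewidth is 3.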